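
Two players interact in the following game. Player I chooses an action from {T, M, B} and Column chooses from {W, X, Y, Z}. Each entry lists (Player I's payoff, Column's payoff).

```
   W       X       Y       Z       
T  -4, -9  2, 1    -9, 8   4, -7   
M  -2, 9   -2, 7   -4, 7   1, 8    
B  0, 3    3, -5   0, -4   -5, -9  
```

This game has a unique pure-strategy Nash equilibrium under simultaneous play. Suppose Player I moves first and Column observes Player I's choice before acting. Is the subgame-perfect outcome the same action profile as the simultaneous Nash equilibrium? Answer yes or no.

Work backward from Column's decision.
- T: Column compares -9, 1, 8, -7 and picks Y; Player I would get -9.
- M: Column compares 9, 7, 7, 8 and picks W; Player I would get -2.
- B: Column compares 3, -5, -4, -9 and picks W; Player I would get 0.
Player I's induced payoffs are -9, -2, 0, so Player I commits to B. Subgame-perfect outcome: (B, W) with payoffs (0, 3).
Under simultaneous play:
Player I's best replies: W→B; X→B; Y→B; Z→T.
Column's best replies: T→Y; M→W; B→W.
Only (B, W) has each player best-responding; Nash payoffs (0, 3).
Sequential outcome (B, W) coincides with the Nash profile (B, W).

yes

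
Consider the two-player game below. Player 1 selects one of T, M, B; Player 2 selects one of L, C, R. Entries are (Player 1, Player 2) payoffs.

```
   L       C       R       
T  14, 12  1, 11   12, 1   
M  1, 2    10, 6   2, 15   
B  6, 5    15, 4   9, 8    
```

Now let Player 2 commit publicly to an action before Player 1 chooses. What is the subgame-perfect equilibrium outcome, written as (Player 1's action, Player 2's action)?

(T, L)

Backward induction with Player 2 moving first.
- L → Player 1 plays T (best of 14, 1, 6); Player 2 gets 12.
- C → Player 1 plays B (best of 1, 10, 15); Player 2 gets 4.
- R → Player 1 plays T (best of 12, 2, 9); Player 2 gets 1.
Player 2's induced payoffs are 12, 4, 1, so Player 2 commits to L. Subgame-perfect outcome: (T, L) with payoffs (14, 12).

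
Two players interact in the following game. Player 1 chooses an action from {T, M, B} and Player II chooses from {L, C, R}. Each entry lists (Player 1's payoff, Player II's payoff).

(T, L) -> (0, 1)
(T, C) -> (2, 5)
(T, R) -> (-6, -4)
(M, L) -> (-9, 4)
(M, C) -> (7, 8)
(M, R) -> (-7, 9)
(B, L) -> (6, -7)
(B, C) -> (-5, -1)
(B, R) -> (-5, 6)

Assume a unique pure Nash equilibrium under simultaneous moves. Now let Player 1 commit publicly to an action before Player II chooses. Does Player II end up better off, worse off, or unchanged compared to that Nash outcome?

worse off

Solve by backward induction (Player 1 leads).
- T: Player II compares 1, 5, -4 and picks C; Player 1 would get 2.
- M: Player II compares 4, 8, 9 and picks R; Player 1 would get -7.
- B: Player II compares -7, -1, 6 and picks R; Player 1 would get -5.
Maximizing over 2, -7, -5, Player 1 chooses T. Subgame-perfect outcome: (T, C) with payoffs (2, 5).
Under simultaneous play:
Player 1's best replies: L→B; C→M; R→B.
Player II's best replies: T→C; M→R; B→R.
Only (B, R) has each player best-responding; Nash payoffs (-5, 6).
Player II earns 5 sequentially versus 6 at the Nash outcome: worse off.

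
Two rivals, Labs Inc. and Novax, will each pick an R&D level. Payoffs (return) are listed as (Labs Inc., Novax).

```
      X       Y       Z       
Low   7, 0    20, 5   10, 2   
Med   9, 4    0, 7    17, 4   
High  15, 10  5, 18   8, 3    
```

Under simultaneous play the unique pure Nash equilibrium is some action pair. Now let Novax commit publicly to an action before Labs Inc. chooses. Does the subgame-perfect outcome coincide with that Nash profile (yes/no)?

Solve by backward induction (Novax leads).
- X: Labs Inc. compares 7, 9, 15 and picks High; Novax would get 10.
- Y: Labs Inc. compares 20, 0, 5 and picks Low; Novax would get 5.
- Z: Labs Inc. compares 10, 17, 8 and picks Med; Novax would get 4.
Novax's induced payoffs are 10, 5, 4, so Novax commits to X. Subgame-perfect outcome: (High, X) with payoffs (15, 10).
For the simultaneous game, intersect best replies.
Labs Inc.'s best replies: X→High; Y→Low; Z→Med.
Novax's best replies: Low→Y; Med→Y; High→Y.
Only (Low, Y) has each player best-responding; Nash payoffs (20, 5).
Sequential outcome (High, X) differs from the Nash profile (Low, Y).

no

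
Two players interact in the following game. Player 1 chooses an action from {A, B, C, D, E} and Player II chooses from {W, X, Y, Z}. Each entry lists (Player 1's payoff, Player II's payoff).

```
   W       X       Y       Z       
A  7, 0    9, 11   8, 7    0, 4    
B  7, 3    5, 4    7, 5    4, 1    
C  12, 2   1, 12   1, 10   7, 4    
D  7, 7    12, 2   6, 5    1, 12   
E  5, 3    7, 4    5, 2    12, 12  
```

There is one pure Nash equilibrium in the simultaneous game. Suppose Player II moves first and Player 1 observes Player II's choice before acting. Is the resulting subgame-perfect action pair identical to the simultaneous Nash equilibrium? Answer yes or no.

Work backward from Player 1's decision.
- W: BR = C, leader payoff 2.
- X: BR = D, leader payoff 2.
- Y: BR = A, leader payoff 7.
- Z: BR = E, leader payoff 12.
Player II's induced payoffs are 2, 2, 7, 12, so Player II commits to Z. Subgame-perfect outcome: (E, Z) with payoffs (12, 12).
Under simultaneous play:
Player 1's best replies: W→C; X→D; Y→A; Z→E.
Player II's best replies: A→X; B→Y; C→X; D→Z; E→Z.
The unique mutual best reply is (E, Z), giving (12, 12).
Sequential outcome (E, Z) coincides with the Nash profile (E, Z).

yes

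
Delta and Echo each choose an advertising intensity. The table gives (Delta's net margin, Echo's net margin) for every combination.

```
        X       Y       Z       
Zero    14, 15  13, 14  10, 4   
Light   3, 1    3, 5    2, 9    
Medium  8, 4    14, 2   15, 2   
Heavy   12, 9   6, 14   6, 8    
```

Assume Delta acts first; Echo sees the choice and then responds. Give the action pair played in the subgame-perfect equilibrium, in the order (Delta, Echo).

(Zero, X)

Solve by backward induction (Delta leads).
- Zero: BR = X, leader payoff 14.
- Light: BR = Z, leader payoff 2.
- Medium: BR = X, leader payoff 8.
- Heavy: BR = Y, leader payoff 6.
Maximizing over 14, 2, 8, 6, Delta chooses Zero. Subgame-perfect outcome: (Zero, X) with payoffs (14, 15).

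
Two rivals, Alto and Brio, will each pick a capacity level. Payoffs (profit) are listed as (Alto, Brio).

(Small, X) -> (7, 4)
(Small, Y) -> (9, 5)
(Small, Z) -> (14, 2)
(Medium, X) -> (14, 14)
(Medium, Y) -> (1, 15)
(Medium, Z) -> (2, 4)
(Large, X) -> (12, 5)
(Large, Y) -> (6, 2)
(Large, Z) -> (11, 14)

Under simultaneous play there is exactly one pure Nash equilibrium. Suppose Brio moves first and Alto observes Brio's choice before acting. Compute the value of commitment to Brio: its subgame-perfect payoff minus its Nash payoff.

9

Alto best-responds to each possible Brio move:
- X → Alto plays Medium (best of 7, 14, 12); Brio gets 14.
- Y → Alto plays Small (best of 9, 1, 6); Brio gets 5.
- Z → Alto plays Small (best of 14, 2, 11); Brio gets 2.
Brio's induced payoffs are 14, 5, 2, so Brio commits to X. Subgame-perfect outcome: (Medium, X) with payoffs (14, 14).
Under simultaneous play:
Alto's best replies: X→Medium; Y→Small; Z→Small.
Brio's best replies: Small→Y; Medium→Y; Large→Z.
Only (Small, Y) has each player best-responding; Nash payoffs (9, 5).
Brio's commitment gain: 14 − 5 = 9.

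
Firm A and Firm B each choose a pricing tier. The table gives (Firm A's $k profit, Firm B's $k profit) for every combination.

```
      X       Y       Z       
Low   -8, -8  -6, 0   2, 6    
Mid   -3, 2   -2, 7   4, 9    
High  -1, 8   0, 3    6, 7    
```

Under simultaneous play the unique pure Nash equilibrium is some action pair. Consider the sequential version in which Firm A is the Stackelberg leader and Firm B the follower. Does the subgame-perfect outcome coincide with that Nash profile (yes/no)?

Solve by backward induction (Firm A leads).
- Low: BR = Z, leader payoff 2.
- Mid: BR = Z, leader payoff 4.
- High: BR = X, leader payoff -1.
Among 2, 4, -1, the best is 4 at Mid. Subgame-perfect outcome: (Mid, Z) with payoffs (4, 9).
Under simultaneous play:
Firm A's best replies: X→High; Y→High; Z→High.
Firm B's best replies: Low→Z; Mid→Z; High→X.
Only (High, X) has each player best-responding; Nash payoffs (-1, 8).
Sequential outcome (Mid, Z) differs from the Nash profile (High, X).

no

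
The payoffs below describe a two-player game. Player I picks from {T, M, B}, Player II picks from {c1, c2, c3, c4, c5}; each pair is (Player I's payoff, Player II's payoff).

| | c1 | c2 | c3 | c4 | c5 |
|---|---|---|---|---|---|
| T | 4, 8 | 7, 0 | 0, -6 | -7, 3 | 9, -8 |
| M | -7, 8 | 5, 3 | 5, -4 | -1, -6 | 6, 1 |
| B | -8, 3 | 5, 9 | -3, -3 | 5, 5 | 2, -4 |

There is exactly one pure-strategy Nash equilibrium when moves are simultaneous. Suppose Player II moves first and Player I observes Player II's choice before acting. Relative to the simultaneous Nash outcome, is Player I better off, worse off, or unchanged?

unchanged

Solve by backward induction (Player II leads).
- c1 → Player I plays T (best of 4, -7, -8); Player II gets 8.
- c2 → Player I plays T (best of 7, 5, 5); Player II gets 0.
- c3 → Player I plays M (best of 0, 5, -3); Player II gets -4.
- c4 → Player I plays B (best of -7, -1, 5); Player II gets 5.
- c5 → Player I plays T (best of 9, 6, 2); Player II gets -8.
Among 8, 0, -4, 5, -8, the best is 8 at c1. Subgame-perfect outcome: (T, c1) with payoffs (4, 8).
Now find the simultaneous Nash equilibrium.
Player I's best replies: c1→T; c2→T; c3→M; c4→B; c5→T.
Player II's best replies: T→c1; M→c1; B→c2.
The unique mutual best reply is (T, c1), giving (4, 8).
Player I earns 4 sequentially versus 4 at the Nash outcome: unchanged.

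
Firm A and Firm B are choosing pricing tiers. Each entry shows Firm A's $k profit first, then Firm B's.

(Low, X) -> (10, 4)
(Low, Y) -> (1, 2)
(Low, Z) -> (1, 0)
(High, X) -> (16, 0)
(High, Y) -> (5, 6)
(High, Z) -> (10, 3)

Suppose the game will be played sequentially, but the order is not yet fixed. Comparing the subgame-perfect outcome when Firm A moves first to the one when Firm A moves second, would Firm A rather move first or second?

If Firm A leads: Firm B's best replies are Low→X, High→Y; Firm A's induced payoffs 10, 5; outcome (Low, X), payoffs (10, 4).
If Firm B leads: Firm A's best replies are X→High, Y→High, Z→High; Firm B's induced payoffs 0, 6, 3; outcome (High, Y), payoffs (5, 6).
Firm A gets 10 moving first and 5 moving second, so Firm A prefers to move first.

first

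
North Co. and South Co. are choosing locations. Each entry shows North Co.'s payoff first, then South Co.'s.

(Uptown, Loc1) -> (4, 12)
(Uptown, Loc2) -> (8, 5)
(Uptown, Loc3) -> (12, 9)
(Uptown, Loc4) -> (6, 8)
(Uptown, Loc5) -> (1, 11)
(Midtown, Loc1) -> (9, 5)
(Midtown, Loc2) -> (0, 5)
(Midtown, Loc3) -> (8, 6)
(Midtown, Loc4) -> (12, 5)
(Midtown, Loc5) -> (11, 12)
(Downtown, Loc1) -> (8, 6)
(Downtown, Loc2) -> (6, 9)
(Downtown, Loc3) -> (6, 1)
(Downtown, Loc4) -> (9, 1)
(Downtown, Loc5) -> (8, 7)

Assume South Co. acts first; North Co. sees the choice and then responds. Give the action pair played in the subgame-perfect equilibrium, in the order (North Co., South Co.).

(Midtown, Loc5)

Work backward from North Co.'s decision.
- Loc1: North Co. compares 4, 9, 8 and picks Midtown; South Co. would get 5.
- Loc2: North Co. compares 8, 0, 6 and picks Uptown; South Co. would get 5.
- Loc3: North Co. compares 12, 8, 6 and picks Uptown; South Co. would get 9.
- Loc4: North Co. compares 6, 12, 9 and picks Midtown; South Co. would get 5.
- Loc5: North Co. compares 1, 11, 8 and picks Midtown; South Co. would get 12.
Maximizing over 5, 5, 9, 5, 12, South Co. chooses Loc5. Subgame-perfect outcome: (Midtown, Loc5) with payoffs (11, 12).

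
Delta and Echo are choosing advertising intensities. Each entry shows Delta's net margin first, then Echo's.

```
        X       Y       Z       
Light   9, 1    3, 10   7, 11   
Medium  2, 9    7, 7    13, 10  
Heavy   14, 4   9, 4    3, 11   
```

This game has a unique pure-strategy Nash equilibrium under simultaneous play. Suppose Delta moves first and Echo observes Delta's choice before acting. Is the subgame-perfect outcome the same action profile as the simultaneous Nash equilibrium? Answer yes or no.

yes

Work backward from Echo's decision.
- Light: BR = Z, leader payoff 7.
- Medium: BR = Z, leader payoff 13.
- Heavy: BR = Z, leader payoff 3.
Among 7, 13, 3, the best is 13 at Medium. Subgame-perfect outcome: (Medium, Z) with payoffs (13, 10).
Under simultaneous play:
Delta's best replies: X→Heavy; Y→Heavy; Z→Medium.
Echo's best replies: Light→Z; Medium→Z; Heavy→Z.
Only (Medium, Z) has each player best-responding; Nash payoffs (13, 10).
Sequential outcome (Medium, Z) coincides with the Nash profile (Medium, Z).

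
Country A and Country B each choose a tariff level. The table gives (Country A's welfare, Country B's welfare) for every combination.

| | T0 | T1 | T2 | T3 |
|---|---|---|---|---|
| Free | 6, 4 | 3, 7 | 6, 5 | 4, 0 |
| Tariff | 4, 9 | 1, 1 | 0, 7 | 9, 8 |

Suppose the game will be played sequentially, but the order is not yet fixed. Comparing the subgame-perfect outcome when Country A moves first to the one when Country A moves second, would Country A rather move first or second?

If Country A leads: Country B's best replies are Free→T1, Tariff→T0; Country A's induced payoffs 3, 4; outcome (Tariff, T0), payoffs (4, 9).
If Country B leads: Country A's best replies are T0→Free, T1→Free, T2→Free, T3→Tariff; Country B's induced payoffs 4, 7, 5, 8; outcome (Tariff, T3), payoffs (9, 8).
Country A gets 4 moving first and 9 moving second, so Country A prefers to move second.

second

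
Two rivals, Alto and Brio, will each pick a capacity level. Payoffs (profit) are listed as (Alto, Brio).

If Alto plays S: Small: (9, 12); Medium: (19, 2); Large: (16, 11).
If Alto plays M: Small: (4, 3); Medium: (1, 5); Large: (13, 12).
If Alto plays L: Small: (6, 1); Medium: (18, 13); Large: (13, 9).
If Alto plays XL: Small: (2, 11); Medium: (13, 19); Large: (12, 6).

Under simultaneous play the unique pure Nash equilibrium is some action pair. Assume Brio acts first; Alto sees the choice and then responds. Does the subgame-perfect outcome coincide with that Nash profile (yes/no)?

yes

Solve by backward induction (Brio leads).
- Small: BR = S, leader payoff 12.
- Medium: BR = S, leader payoff 2.
- Large: BR = S, leader payoff 11.
Maximizing over 12, 2, 11, Brio chooses Small. Subgame-perfect outcome: (S, Small) with payoffs (9, 12).
Now find the simultaneous Nash equilibrium.
Alto's best replies: Small→S; Medium→S; Large→S.
Brio's best replies: S→Small; M→Large; L→Medium; XL→Medium.
The unique mutual best reply is (S, Small), giving (9, 12).
Sequential outcome (S, Small) coincides with the Nash profile (S, Small).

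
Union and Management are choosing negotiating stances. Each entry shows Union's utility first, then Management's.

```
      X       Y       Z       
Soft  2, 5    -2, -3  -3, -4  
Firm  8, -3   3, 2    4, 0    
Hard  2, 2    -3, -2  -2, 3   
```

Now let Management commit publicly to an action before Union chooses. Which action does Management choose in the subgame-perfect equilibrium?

Y

Backward induction with Management moving first.
- X: BR = Firm, leader payoff -3.
- Y: BR = Firm, leader payoff 2.
- Z: BR = Firm, leader payoff 0.
Among -3, 2, 0, the best is 2 at Y. Subgame-perfect outcome: (Firm, Y) with payoffs (3, 2).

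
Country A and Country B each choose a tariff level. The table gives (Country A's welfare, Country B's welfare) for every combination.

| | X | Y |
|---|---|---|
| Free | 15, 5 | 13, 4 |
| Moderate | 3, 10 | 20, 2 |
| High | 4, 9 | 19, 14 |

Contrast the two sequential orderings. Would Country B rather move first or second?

If Country A leads: Country B's best replies are Free→X, Moderate→X, High→Y; Country A's induced payoffs 15, 3, 19; outcome (High, Y), payoffs (19, 14).
If Country B leads: Country A's best replies are X→Free, Y→Moderate; Country B's induced payoffs 5, 2; outcome (Free, X), payoffs (15, 5).
Country B gets 5 moving first and 14 moving second, so Country B prefers to move second.

second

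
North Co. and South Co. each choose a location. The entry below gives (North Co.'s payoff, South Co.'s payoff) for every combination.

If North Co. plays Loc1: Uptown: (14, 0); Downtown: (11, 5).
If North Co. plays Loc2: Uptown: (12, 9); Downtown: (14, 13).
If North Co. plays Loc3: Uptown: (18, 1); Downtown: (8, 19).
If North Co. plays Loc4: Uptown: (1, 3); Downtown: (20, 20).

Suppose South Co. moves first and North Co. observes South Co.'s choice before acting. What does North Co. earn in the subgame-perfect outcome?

North Co. best-responds to each possible South Co. move:
- Uptown: North Co. compares 14, 12, 18, 1 and picks Loc3; South Co. would get 1.
- Downtown: North Co. compares 11, 14, 8, 20 and picks Loc4; South Co. would get 20.
South Co.'s induced payoffs are 1, 20, so South Co. commits to Downtown. Subgame-perfect outcome: (Loc4, Downtown) with payoffs (20, 20).

20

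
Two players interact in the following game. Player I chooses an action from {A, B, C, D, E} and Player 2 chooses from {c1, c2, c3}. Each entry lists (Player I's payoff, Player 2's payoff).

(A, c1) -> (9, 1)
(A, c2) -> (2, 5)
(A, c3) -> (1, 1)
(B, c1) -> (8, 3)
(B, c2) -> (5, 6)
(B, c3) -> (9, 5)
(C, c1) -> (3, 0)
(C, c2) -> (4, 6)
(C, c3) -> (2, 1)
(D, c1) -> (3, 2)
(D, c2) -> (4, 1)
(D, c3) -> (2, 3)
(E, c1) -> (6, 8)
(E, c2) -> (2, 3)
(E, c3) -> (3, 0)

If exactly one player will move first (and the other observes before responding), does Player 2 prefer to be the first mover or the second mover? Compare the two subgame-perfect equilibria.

If Player I leads: Player 2's best replies are A→c2, B→c2, C→c2, D→c3, E→c1; Player I's induced payoffs 2, 5, 4, 2, 6; outcome (E, c1), payoffs (6, 8).
If Player 2 leads: Player I's best replies are c1→A, c2→B, c3→B; Player 2's induced payoffs 1, 6, 5; outcome (B, c2), payoffs (5, 6).
Player 2 gets 6 moving first and 8 moving second, so Player 2 prefers to move second.

second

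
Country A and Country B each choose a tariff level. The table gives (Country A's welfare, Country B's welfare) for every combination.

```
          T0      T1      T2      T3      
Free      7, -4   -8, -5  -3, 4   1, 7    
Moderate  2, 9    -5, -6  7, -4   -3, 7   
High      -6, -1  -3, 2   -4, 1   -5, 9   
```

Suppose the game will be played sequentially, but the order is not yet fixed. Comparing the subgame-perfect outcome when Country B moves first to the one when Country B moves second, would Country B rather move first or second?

second

If Country A leads: Country B's best replies are Free→T3, Moderate→T0, High→T3; Country A's induced payoffs 1, 2, -5; outcome (Moderate, T0), payoffs (2, 9).
If Country B leads: Country A's best replies are T0→Free, T1→High, T2→Moderate, T3→Free; Country B's induced payoffs -4, 2, -4, 7; outcome (Free, T3), payoffs (1, 7).
Country B gets 7 moving first and 9 moving second, so Country B prefers to move second.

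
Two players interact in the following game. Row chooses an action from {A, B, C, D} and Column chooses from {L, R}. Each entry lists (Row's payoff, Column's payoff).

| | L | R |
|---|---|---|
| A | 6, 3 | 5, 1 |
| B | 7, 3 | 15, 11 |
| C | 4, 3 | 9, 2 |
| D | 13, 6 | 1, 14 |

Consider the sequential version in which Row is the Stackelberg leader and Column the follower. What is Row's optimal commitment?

Work backward from Column's decision.
- A: Column compares 3, 1 and picks L; Row would get 6.
- B: Column compares 3, 11 and picks R; Row would get 15.
- C: Column compares 3, 2 and picks L; Row would get 4.
- D: Column compares 6, 14 and picks R; Row would get 1.
Maximizing over 6, 15, 4, 1, Row chooses B. Subgame-perfect outcome: (B, R) with payoffs (15, 11).

B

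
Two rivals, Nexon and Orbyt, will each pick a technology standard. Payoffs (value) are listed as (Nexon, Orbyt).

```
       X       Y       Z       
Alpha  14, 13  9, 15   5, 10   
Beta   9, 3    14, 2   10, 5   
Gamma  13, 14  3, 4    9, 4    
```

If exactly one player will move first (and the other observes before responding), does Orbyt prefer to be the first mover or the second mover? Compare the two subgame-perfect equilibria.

second

If Nexon leads: Orbyt's best replies are Alpha→Y, Beta→Z, Gamma→X; Nexon's induced payoffs 9, 10, 13; outcome (Gamma, X), payoffs (13, 14).
If Orbyt leads: Nexon's best replies are X→Alpha, Y→Beta, Z→Beta; Orbyt's induced payoffs 13, 2, 5; outcome (Alpha, X), payoffs (14, 13).
Orbyt gets 13 moving first and 14 moving second, so Orbyt prefers to move second.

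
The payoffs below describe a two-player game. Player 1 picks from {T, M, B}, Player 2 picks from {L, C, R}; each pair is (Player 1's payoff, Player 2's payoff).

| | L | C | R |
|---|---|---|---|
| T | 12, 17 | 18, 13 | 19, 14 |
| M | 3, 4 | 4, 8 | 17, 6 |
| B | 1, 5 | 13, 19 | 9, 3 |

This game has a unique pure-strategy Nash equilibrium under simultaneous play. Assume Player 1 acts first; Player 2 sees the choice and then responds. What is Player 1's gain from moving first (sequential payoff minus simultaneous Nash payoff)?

Player 2 best-responds to each possible Player 1 move:
- T → Player 2 plays L (best of 17, 13, 14); Player 1 gets 12.
- M → Player 2 plays C (best of 4, 8, 6); Player 1 gets 4.
- B → Player 2 plays C (best of 5, 19, 3); Player 1 gets 13.
Player 1's induced payoffs are 12, 4, 13, so Player 1 commits to B. Subgame-perfect outcome: (B, C) with payoffs (13, 19).
Under simultaneous play:
Player 1's best replies: L→T; C→T; R→T.
Player 2's best replies: T→L; M→C; B→C.
Only (T, L) has each player best-responding; Nash payoffs (12, 17).
Player 1's commitment gain: 13 − 12 = 1.

1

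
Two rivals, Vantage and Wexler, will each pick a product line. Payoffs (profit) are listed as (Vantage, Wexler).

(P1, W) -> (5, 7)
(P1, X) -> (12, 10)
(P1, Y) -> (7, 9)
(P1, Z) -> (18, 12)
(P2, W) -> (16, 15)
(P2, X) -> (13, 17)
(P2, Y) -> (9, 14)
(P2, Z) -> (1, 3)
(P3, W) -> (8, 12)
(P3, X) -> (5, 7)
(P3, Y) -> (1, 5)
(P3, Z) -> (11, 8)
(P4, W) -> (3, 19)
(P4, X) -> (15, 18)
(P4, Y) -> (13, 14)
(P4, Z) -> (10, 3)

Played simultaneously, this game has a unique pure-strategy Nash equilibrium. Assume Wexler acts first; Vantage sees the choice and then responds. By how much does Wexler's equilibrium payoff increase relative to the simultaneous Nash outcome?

Vantage best-responds to each possible Wexler move:
- W: Vantage compares 5, 16, 8, 3 and picks P2; Wexler would get 15.
- X: Vantage compares 12, 13, 5, 15 and picks P4; Wexler would get 18.
- Y: Vantage compares 7, 9, 1, 13 and picks P4; Wexler would get 14.
- Z: Vantage compares 18, 1, 11, 10 and picks P1; Wexler would get 12.
Among 15, 18, 14, 12, the best is 18 at X. Subgame-perfect outcome: (P4, X) with payoffs (15, 18).
Under simultaneous play:
Vantage's best replies: W→P2; X→P4; Y→P4; Z→P1.
Wexler's best replies: P1→Z; P2→X; P3→W; P4→W.
Only (P1, Z) has each player best-responding; Nash payoffs (18, 12).
Wexler's commitment gain: 18 − 12 = 6.

6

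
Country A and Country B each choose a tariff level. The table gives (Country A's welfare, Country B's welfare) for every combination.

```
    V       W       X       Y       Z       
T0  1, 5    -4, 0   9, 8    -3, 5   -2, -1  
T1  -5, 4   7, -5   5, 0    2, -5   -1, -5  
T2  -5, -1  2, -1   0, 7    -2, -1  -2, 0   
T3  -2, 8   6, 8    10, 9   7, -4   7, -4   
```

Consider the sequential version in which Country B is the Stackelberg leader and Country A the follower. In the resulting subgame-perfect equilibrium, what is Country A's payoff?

10

Backward induction with Country B moving first.
- V: Country A compares 1, -5, -5, -2 and picks T0; Country B would get 5.
- W: Country A compares -4, 7, 2, 6 and picks T1; Country B would get -5.
- X: Country A compares 9, 5, 0, 10 and picks T3; Country B would get 9.
- Y: Country A compares -3, 2, -2, 7 and picks T3; Country B would get -4.
- Z: Country A compares -2, -1, -2, 7 and picks T3; Country B would get -4.
Among 5, -5, 9, -4, -4, the best is 9 at X. Subgame-perfect outcome: (T3, X) with payoffs (10, 9).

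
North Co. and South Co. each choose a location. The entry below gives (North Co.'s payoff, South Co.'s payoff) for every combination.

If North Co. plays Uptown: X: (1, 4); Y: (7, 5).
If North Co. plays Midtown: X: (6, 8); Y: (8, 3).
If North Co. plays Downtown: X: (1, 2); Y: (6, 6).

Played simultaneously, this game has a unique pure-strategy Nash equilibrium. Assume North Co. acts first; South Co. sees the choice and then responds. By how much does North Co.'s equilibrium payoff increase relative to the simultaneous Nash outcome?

1

Backward induction with North Co. moving first.
- Uptown: South Co. compares 4, 5 and picks Y; North Co. would get 7.
- Midtown: South Co. compares 8, 3 and picks X; North Co. would get 6.
- Downtown: South Co. compares 2, 6 and picks Y; North Co. would get 6.
Maximizing over 7, 6, 6, North Co. chooses Uptown. Subgame-perfect outcome: (Uptown, Y) with payoffs (7, 5).
Under simultaneous play:
North Co.'s best replies: X→Midtown; Y→Midtown.
South Co.'s best replies: Uptown→Y; Midtown→X; Downtown→Y.
Only (Midtown, X) has each player best-responding; Nash payoffs (6, 8).
North Co.'s commitment gain: 7 − 6 = 1.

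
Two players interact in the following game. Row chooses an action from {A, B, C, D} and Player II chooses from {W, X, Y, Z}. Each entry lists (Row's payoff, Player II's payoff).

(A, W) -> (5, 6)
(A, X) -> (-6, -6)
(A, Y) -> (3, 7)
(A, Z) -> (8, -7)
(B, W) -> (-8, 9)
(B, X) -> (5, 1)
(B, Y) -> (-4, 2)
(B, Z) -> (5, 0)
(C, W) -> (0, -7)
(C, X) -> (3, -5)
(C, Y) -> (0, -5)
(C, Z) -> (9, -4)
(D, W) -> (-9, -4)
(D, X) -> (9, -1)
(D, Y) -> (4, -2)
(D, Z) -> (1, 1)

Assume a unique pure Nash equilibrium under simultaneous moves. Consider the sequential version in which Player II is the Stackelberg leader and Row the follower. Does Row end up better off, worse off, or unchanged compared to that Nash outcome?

Work backward from Row's decision.
- W → Row plays A (best of 5, -8, 0, -9); Player II gets 6.
- X → Row plays D (best of -6, 5, 3, 9); Player II gets -1.
- Y → Row plays D (best of 3, -4, 0, 4); Player II gets -2.
- Z → Row plays C (best of 8, 5, 9, 1); Player II gets -4.
Maximizing over 6, -1, -2, -4, Player II chooses W. Subgame-perfect outcome: (A, W) with payoffs (5, 6).
Now find the simultaneous Nash equilibrium.
Row's best replies: W→A; X→D; Y→D; Z→C.
Player II's best replies: A→Y; B→W; C→Z; D→Z.
The unique mutual best reply is (C, Z), giving (9, -4).
Row earns 5 sequentially versus 9 at the Nash outcome: worse off.

worse off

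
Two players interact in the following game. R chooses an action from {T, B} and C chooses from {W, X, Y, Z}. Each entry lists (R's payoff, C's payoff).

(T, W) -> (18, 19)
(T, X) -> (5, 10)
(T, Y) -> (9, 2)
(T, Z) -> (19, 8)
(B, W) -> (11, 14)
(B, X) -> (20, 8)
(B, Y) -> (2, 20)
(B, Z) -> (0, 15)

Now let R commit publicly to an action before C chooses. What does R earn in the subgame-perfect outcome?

18

Work backward from C's decision.
- T → C plays W (best of 19, 10, 2, 8); R gets 18.
- B → C plays Y (best of 14, 8, 20, 15); R gets 2.
Among 18, 2, the best is 18 at T. Subgame-perfect outcome: (T, W) with payoffs (18, 19).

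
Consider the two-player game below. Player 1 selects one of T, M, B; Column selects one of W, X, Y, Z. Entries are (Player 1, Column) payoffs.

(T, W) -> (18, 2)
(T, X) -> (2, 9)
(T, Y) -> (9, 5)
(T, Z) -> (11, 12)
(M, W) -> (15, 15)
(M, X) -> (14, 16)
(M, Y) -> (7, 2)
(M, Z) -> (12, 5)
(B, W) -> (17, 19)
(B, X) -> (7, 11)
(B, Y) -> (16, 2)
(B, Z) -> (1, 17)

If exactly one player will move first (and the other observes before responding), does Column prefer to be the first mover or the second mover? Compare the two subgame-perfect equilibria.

If Player 1 leads: Column's best replies are T→Z, M→X, B→W; Player 1's induced payoffs 11, 14, 17; outcome (B, W), payoffs (17, 19).
If Column leads: Player 1's best replies are W→T, X→M, Y→B, Z→M; Column's induced payoffs 2, 16, 2, 5; outcome (M, X), payoffs (14, 16).
Column gets 16 moving first and 19 moving second, so Column prefers to move second.

second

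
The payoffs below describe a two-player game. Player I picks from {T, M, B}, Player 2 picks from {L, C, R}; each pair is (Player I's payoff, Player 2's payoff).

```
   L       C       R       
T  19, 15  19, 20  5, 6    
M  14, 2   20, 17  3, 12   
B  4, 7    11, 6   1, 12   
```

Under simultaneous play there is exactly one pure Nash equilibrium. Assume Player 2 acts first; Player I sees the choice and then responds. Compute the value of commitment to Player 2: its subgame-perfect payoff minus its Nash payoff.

0

Work backward from Player I's decision.
- L: BR = T, leader payoff 15.
- C: BR = M, leader payoff 17.
- R: BR = T, leader payoff 6.
Player 2's induced payoffs are 15, 17, 6, so Player 2 commits to C. Subgame-perfect outcome: (M, C) with payoffs (20, 17).
For the simultaneous game, intersect best replies.
Player I's best replies: L→T; C→M; R→T.
Player 2's best replies: T→C; M→C; B→R.
The unique mutual best reply is (M, C), giving (20, 17).
Player 2's commitment gain: 17 − 17 = 0.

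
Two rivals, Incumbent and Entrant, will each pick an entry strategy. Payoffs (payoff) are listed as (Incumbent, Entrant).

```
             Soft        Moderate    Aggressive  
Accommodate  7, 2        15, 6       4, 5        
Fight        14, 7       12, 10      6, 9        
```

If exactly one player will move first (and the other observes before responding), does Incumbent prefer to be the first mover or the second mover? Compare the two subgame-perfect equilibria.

If Incumbent leads: Entrant's best replies are Accommodate→Moderate, Fight→Moderate; Incumbent's induced payoffs 15, 12; outcome (Accommodate, Moderate), payoffs (15, 6).
If Entrant leads: Incumbent's best replies are Soft→Fight, Moderate→Accommodate, Aggressive→Fight; Entrant's induced payoffs 7, 6, 9; outcome (Fight, Aggressive), payoffs (6, 9).
Incumbent gets 15 moving first and 6 moving second, so Incumbent prefers to move first.

first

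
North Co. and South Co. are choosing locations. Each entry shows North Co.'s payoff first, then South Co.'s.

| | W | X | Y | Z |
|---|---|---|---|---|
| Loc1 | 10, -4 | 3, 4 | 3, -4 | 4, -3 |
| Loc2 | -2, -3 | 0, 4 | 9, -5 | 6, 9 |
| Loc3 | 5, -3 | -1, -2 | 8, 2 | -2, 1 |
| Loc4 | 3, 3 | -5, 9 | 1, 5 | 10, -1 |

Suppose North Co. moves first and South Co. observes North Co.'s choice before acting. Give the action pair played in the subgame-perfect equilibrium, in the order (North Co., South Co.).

(Loc3, Y)

Solve by backward induction (North Co. leads).
- Loc1 → South Co. plays X (best of -4, 4, -4, -3); North Co. gets 3.
- Loc2 → South Co. plays Z (best of -3, 4, -5, 9); North Co. gets 6.
- Loc3 → South Co. plays Y (best of -3, -2, 2, 1); North Co. gets 8.
- Loc4 → South Co. plays X (best of 3, 9, 5, -1); North Co. gets -5.
North Co.'s induced payoffs are 3, 6, 8, -5, so North Co. commits to Loc3. Subgame-perfect outcome: (Loc3, Y) with payoffs (8, 2).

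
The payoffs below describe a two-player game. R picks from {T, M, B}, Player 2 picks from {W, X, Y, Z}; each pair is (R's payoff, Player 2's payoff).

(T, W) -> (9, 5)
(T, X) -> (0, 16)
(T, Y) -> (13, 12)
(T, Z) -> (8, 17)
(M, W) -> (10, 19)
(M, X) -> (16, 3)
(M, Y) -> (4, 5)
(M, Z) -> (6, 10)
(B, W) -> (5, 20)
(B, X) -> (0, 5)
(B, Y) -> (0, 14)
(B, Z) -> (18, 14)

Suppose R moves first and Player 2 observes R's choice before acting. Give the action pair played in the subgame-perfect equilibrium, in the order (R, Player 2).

(M, W)

Player 2 best-responds to each possible R move:
- T: Player 2 compares 5, 16, 12, 17 and picks Z; R would get 8.
- M: Player 2 compares 19, 3, 5, 10 and picks W; R would get 10.
- B: Player 2 compares 20, 5, 14, 14 and picks W; R would get 5.
R's induced payoffs are 8, 10, 5, so R commits to M. Subgame-perfect outcome: (M, W) with payoffs (10, 19).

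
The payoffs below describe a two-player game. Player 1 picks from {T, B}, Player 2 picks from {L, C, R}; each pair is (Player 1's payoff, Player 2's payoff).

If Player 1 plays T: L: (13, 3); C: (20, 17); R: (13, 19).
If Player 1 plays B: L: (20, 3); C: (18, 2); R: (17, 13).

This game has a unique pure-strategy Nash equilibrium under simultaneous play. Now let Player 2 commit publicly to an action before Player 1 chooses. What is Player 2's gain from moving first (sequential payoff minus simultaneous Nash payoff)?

4

Player 1 best-responds to each possible Player 2 move:
- L: Player 1 compares 13, 20 and picks B; Player 2 would get 3.
- C: Player 1 compares 20, 18 and picks T; Player 2 would get 17.
- R: Player 1 compares 13, 17 and picks B; Player 2 would get 13.
Maximizing over 3, 17, 13, Player 2 chooses C. Subgame-perfect outcome: (T, C) with payoffs (20, 17).
For the simultaneous game, intersect best replies.
Player 1's best replies: L→B; C→T; R→B.
Player 2's best replies: T→R; B→R.
The unique mutual best reply is (B, R), giving (17, 13).
Player 2's commitment gain: 17 − 13 = 4.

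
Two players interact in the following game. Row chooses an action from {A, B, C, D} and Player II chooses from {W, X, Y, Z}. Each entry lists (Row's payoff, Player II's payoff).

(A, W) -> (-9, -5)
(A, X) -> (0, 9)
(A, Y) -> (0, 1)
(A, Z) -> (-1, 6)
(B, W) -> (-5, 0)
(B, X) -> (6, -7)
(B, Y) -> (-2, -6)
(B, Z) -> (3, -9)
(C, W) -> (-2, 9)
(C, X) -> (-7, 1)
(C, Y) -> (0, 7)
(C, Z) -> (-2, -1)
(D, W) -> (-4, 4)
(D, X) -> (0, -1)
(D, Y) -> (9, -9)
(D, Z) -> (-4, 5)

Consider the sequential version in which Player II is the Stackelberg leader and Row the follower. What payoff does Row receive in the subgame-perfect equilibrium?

Backward induction with Player II moving first.
- W → Row plays C (best of -9, -5, -2, -4); Player II gets 9.
- X → Row plays B (best of 0, 6, -7, 0); Player II gets -7.
- Y → Row plays D (best of 0, -2, 0, 9); Player II gets -9.
- Z → Row plays B (best of -1, 3, -2, -4); Player II gets -9.
Maximizing over 9, -7, -9, -9, Player II chooses W. Subgame-perfect outcome: (C, W) with payoffs (-2, 9).

-2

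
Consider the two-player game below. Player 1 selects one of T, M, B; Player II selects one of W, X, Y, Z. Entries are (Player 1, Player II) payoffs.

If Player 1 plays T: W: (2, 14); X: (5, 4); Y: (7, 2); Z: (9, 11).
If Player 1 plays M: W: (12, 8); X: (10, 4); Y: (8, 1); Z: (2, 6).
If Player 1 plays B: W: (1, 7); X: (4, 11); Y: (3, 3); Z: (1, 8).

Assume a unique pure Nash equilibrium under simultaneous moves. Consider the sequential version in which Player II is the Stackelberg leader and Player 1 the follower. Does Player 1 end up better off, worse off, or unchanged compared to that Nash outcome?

Player 1 best-responds to each possible Player II move:
- W: BR = M, leader payoff 8.
- X: BR = M, leader payoff 4.
- Y: BR = M, leader payoff 1.
- Z: BR = T, leader payoff 11.
Player II's induced payoffs are 8, 4, 1, 11, so Player II commits to Z. Subgame-perfect outcome: (T, Z) with payoffs (9, 11).
Under simultaneous play:
Player 1's best replies: W→M; X→M; Y→M; Z→T.
Player II's best replies: T→W; M→W; B→X.
The unique mutual best reply is (M, W), giving (12, 8).
Player 1 earns 9 sequentially versus 12 at the Nash outcome: worse off.

worse off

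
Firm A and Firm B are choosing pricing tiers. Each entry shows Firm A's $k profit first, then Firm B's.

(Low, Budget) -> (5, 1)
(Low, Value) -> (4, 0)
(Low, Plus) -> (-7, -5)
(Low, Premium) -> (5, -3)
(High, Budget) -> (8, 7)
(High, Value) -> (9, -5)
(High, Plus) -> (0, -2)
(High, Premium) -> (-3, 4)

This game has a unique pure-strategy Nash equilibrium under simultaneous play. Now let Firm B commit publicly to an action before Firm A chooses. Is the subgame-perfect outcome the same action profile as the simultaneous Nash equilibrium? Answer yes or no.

yes

Solve by backward induction (Firm B leads).
- Budget → Firm A plays High (best of 5, 8); Firm B gets 7.
- Value → Firm A plays High (best of 4, 9); Firm B gets -5.
- Plus → Firm A plays High (best of -7, 0); Firm B gets -2.
- Premium → Firm A plays Low (best of 5, -3); Firm B gets -3.
Firm B's induced payoffs are 7, -5, -2, -3, so Firm B commits to Budget. Subgame-perfect outcome: (High, Budget) with payoffs (8, 7).
Now find the simultaneous Nash equilibrium.
Firm A's best replies: Budget→High; Value→High; Plus→High; Premium→Low.
Firm B's best replies: Low→Budget; High→Budget.
Only (High, Budget) has each player best-responding; Nash payoffs (8, 7).
Sequential outcome (High, Budget) coincides with the Nash profile (High, Budget).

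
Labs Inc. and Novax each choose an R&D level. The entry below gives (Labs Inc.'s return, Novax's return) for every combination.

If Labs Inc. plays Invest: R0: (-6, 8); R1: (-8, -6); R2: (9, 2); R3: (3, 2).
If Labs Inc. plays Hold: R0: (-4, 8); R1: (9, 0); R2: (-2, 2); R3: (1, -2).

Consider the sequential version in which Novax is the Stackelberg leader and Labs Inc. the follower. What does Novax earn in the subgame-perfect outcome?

8

Work backward from Labs Inc.'s decision.
- R0: BR = Hold, leader payoff 8.
- R1: BR = Hold, leader payoff 0.
- R2: BR = Invest, leader payoff 2.
- R3: BR = Invest, leader payoff 2.
Among 8, 0, 2, 2, the best is 8 at R0. Subgame-perfect outcome: (Hold, R0) with payoffs (-4, 8).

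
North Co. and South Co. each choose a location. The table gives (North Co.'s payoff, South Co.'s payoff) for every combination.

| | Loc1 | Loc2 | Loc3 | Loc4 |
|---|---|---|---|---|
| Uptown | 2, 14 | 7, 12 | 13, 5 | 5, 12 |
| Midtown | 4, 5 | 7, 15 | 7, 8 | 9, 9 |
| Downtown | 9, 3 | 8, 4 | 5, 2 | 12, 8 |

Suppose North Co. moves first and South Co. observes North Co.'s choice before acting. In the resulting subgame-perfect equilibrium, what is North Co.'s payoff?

Backward induction with North Co. moving first.
- Uptown → South Co. plays Loc1 (best of 14, 12, 5, 12); North Co. gets 2.
- Midtown → South Co. plays Loc2 (best of 5, 15, 8, 9); North Co. gets 7.
- Downtown → South Co. plays Loc4 (best of 3, 4, 2, 8); North Co. gets 12.
Among 2, 7, 12, the best is 12 at Downtown. Subgame-perfect outcome: (Downtown, Loc4) with payoffs (12, 8).

12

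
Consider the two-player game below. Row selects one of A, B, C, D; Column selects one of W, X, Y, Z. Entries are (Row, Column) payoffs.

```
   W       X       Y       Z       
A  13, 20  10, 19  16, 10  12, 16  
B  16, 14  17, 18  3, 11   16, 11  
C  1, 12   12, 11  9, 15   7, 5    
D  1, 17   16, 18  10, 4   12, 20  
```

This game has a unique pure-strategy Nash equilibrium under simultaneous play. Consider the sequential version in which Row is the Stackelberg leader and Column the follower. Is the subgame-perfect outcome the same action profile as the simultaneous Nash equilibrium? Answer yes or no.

yes

Backward induction with Row moving first.
- A → Column plays W (best of 20, 19, 10, 16); Row gets 13.
- B → Column plays X (best of 14, 18, 11, 11); Row gets 17.
- C → Column plays Y (best of 12, 11, 15, 5); Row gets 9.
- D → Column plays Z (best of 17, 18, 4, 20); Row gets 12.
Maximizing over 13, 17, 9, 12, Row chooses B. Subgame-perfect outcome: (B, X) with payoffs (17, 18).
Now find the simultaneous Nash equilibrium.
Row's best replies: W→B; X→B; Y→A; Z→B.
Column's best replies: A→W; B→X; C→Y; D→Z.
The unique mutual best reply is (B, X), giving (17, 18).
Sequential outcome (B, X) coincides with the Nash profile (B, X).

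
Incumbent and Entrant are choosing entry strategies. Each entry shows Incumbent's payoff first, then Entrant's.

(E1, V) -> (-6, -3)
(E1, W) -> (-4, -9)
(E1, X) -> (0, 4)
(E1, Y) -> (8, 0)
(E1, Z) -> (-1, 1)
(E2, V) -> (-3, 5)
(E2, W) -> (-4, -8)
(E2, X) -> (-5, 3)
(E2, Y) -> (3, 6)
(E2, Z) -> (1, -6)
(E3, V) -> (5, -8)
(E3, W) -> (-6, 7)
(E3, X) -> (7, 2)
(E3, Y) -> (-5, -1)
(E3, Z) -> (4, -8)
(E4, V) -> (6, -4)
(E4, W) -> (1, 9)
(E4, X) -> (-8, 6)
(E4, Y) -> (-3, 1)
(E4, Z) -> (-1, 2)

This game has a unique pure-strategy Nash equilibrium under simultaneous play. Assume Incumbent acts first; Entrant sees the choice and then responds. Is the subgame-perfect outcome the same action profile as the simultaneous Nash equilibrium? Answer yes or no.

Work backward from Entrant's decision.
- E1: Entrant compares -3, -9, 4, 0, 1 and picks X; Incumbent would get 0.
- E2: Entrant compares 5, -8, 3, 6, -6 and picks Y; Incumbent would get 3.
- E3: Entrant compares -8, 7, 2, -1, -8 and picks W; Incumbent would get -6.
- E4: Entrant compares -4, 9, 6, 1, 2 and picks W; Incumbent would get 1.
Incumbent's induced payoffs are 0, 3, -6, 1, so Incumbent commits to E2. Subgame-perfect outcome: (E2, Y) with payoffs (3, 6).
Now find the simultaneous Nash equilibrium.
Incumbent's best replies: V→E4; W→E4; X→E3; Y→E1; Z→E3.
Entrant's best replies: E1→X; E2→Y; E3→W; E4→W.
Only (E4, W) has each player best-responding; Nash payoffs (1, 9).
Sequential outcome (E2, Y) differs from the Nash profile (E4, W).

no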